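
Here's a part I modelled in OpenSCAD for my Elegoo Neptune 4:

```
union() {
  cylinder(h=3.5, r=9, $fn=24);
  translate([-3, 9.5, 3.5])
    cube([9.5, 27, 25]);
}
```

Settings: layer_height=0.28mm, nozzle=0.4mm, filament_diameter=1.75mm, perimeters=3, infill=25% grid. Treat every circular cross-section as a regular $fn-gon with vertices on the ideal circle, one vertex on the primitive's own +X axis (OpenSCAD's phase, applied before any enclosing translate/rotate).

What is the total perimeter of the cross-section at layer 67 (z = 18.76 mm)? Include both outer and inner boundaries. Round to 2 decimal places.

73.00 mm

At z = 18.76 mm: the cylinder does not reach this height (z outside [0, 3.5]); the cube at (-3, 9.5) (footprint 9.5×27) is included at this height (perimeter 73.00 mm); Taking the union: only the 9.5×27 cube at (-3, 9.5) is present, so the union is just that shape — boundary = 73.00 mm. Overall, the cross-section is a single solid region. Total boundary length (outer) = 73.00 mm.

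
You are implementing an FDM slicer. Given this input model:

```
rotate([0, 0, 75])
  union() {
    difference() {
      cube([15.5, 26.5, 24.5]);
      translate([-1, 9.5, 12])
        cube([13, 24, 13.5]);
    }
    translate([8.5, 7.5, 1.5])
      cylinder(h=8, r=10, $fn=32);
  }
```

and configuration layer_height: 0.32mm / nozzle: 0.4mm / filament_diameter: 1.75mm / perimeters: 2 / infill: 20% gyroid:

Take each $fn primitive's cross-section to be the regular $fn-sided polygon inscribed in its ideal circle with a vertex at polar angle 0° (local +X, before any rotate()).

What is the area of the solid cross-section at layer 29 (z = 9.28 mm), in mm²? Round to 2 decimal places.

472.33 mm²

At z = 9.28 mm: the cube is present — its section is the full 15.5×26.5 rectangle (area 410.75 mm²); the cube at (-1, 9.5) does not reach this height (z outside [12, 25.5]); After the difference (first − rest): none of the subtracted shapes is present at this height, so the 15.5×26.5 cube is unchanged — area = 410.75 mm²; the r=10 cylinder at (8.5, 7.5) gives a regular 32-gon of circumradius 10 (constant along its height) (area = (32/2)·10.000²·sin(360°/32) = 312.14 mm²); Combining (union): the regions partially overlap — summed areas 722.89 mm² minus the doubly-counted overlap 250.57 mm² gives 472.33 mm² — area = 472.33 mm²; (rotated 75° about Z; rotation is an isometry so areas/perimeters/island counts are preserved). Overall, the cross-section is a single solid region. Net area = 472.33 mm².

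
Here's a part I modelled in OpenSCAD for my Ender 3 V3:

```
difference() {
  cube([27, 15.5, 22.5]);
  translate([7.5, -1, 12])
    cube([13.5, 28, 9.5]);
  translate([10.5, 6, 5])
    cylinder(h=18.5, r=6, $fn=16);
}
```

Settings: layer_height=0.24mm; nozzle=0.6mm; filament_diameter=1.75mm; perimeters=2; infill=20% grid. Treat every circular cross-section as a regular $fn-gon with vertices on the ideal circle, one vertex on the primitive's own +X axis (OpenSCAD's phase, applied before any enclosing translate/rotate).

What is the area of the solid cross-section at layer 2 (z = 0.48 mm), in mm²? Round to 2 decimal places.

At z = 0.48 mm: the cube is present — its section is the full 27×15.5 rectangle (area 418.50 mm²); the cube at (7.5, -1) does not reach this height (z outside [12, 21.5]); the cylinder at (10.5, 6) does not reach this height (z outside [5, 23.5]); After the difference (first − rest): none of the subtracted shapes is present at this height, so the 27×15.5 cube is unchanged — area = 418.50 mm². Overall, the cross-section is a single solid region. Net area = 418.50 mm².

418.50 mm²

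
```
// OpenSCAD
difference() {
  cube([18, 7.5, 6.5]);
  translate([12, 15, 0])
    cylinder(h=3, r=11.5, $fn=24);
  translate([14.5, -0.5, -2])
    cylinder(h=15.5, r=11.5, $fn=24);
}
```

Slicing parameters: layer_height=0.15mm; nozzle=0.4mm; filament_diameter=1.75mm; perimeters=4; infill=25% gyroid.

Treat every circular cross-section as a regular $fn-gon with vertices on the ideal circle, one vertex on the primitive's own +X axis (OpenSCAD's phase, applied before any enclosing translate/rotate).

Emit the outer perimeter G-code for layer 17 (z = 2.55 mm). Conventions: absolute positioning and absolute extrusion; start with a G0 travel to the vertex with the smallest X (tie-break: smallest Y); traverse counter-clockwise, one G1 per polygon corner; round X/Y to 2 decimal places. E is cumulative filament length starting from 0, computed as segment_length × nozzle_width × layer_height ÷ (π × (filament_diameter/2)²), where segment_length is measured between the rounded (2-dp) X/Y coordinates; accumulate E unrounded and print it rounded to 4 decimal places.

G0 X0.00 Y0.00 Z2.55
G1 X3.07 Y0.00 E0.0766
G1 X3.39 Y2.48 E0.1390
G1 X4.54 Y5.25 E0.2138
G1 X5.07 Y5.94 E0.2355
G1 X3.87 Y6.87 E0.2733
G1 X3.38 Y7.50 E0.2933
G1 X0.00 Y7.50 E0.3776
G1 X0.00 Y0.00 E0.5647

At z = 2.55 mm: the 18×7.5 cube contributes its full rectangle; the r=11.5 cylinder at (12, 15) gives a regular 24-gon of circumradius 11.5 (constant along its height); the r=11.5 cylinder at (14.5, -0.5) contributes a regular 24-gon of circumradius 11.5; After the difference (first − rest): starting from the 18×7.5 cube, the r=11.5 cylinder at (12, 15) partially overlaps it — only the 43.90 mm² overlap (of its 410.75 mm²) is removed, clipping the outline; the r=11.5 cylinder at (14.5, -0.5) partially overlaps it — only the 62.35 mm² overlap (of its 410.75 mm²) is removed, clipping the outline — 1 connected region. The outline is a single polygon with 8 vertices. Extrusion per mm of travel: 0.4 × 0.15 / (π × 0.875²) = 0.024945. Accumulating E over each segment gives final E = 0.5647.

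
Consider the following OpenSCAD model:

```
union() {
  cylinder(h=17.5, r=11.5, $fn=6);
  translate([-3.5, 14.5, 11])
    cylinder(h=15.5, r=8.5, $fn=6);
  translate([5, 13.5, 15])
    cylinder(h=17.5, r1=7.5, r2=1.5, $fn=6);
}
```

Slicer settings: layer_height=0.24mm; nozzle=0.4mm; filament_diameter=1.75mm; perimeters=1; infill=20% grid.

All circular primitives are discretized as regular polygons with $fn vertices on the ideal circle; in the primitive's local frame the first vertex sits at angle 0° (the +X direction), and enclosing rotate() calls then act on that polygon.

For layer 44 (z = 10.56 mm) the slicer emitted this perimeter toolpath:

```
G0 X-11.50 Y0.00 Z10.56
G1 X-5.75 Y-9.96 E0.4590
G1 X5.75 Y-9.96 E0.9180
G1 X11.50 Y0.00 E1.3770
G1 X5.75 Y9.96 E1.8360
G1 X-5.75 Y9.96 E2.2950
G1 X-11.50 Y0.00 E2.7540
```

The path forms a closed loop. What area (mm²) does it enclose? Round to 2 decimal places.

Apply the shoelace formula to the sequence of (X, Y) vertices; enclosed area = 343.62 mm².

343.62 mm²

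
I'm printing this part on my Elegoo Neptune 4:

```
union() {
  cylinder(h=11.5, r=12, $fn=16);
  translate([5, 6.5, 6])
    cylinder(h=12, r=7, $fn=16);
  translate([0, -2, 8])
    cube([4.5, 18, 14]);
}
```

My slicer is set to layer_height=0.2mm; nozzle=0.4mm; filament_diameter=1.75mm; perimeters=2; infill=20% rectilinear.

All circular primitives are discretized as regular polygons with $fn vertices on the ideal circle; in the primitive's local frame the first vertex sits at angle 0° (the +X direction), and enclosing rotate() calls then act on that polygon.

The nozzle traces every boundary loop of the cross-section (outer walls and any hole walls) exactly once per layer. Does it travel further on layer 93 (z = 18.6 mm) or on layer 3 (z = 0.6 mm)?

layer 3 (z = 0.6 mm)

Layer 93 (z = 18.6): the cylinder is absent (z outside [0, 11.5]); the cylinder at (5, 6.5) is absent (z outside [6, 18]); the cube at (0, -2) (footprint 4.5×18) is included at this height (perimeter 45.00 mm); Merging all regions: only the 4.5×18 cube at (0, -2) is present, so the union is just that shape — boundary = 45.00 mm. So its perimeter = 45.00 mm. Layer 3 (z = 0.6): the cylinder: section is a regular 16-gon, circumradius r=12 (perimeter = 2·16·12.000·sin(180°/16) = 74.91 mm); the cylinder at (5, 6.5) is not intersected at this z (z outside [6, 18]); the cube at (0, -2) is absent (z outside [8, 22]); Merging all regions: only the r=12 cylinder is present, so the union is just that shape — boundary = 74.91 mm. So its perimeter = 74.91 mm. Layer 3 is larger (74.91 vs 45.00 mm).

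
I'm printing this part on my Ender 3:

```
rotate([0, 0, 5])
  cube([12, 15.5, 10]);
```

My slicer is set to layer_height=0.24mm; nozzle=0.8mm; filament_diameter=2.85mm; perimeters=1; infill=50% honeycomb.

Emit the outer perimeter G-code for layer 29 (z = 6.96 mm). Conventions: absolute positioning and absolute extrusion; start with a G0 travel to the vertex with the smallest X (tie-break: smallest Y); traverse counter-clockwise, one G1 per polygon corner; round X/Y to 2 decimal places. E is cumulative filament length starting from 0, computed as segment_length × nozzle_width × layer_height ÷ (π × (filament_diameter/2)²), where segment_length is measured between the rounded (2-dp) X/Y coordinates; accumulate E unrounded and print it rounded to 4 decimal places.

At z = 6.96 mm: the cube is present — its section is the full 12×15.5 rectangle; (rotated 5° about Z; rotation is an isometry so areas/perimeters/island counts are preserved). The outline is a single polygon with 4 vertices. Extrusion per mm of travel: 0.8 × 0.24 / (π × 1.425²) = 0.030097. Accumulating E over each segment gives final E = 1.6550.

G0 X-1.35 Y15.44 Z6.96
G1 X0.00 Y0.00 E0.4665
G1 X11.95 Y1.05 E0.8275
G1 X10.60 Y16.49 E1.2940
G1 X-1.35 Y15.44 E1.6550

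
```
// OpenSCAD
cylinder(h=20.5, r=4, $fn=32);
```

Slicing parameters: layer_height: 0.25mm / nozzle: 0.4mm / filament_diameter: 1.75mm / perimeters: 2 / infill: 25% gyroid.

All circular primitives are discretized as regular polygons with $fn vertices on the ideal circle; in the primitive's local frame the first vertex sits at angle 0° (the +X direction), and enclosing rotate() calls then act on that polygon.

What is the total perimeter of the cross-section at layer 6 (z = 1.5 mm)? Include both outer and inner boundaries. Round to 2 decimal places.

25.09 mm

At z = 1.5 mm: the r=4 cylinder gives a regular 32-gon of circumradius 4 (constant along its height) (perimeter = 2·32·4.000·sin(180°/32) = 25.09 mm). Overall, the cross-section is a single solid region. Total boundary length (outer) = 25.09 mm.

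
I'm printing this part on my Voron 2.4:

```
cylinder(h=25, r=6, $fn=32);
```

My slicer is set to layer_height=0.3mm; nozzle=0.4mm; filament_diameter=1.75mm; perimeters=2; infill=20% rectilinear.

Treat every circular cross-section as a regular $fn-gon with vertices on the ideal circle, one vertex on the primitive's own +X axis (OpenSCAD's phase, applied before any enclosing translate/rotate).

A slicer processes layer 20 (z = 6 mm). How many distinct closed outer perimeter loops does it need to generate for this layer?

1

At z = 6 mm: the r=6 cylinder gives a regular 32-gon of circumradius 6 (constant along its height). The result has 1 disconnected region.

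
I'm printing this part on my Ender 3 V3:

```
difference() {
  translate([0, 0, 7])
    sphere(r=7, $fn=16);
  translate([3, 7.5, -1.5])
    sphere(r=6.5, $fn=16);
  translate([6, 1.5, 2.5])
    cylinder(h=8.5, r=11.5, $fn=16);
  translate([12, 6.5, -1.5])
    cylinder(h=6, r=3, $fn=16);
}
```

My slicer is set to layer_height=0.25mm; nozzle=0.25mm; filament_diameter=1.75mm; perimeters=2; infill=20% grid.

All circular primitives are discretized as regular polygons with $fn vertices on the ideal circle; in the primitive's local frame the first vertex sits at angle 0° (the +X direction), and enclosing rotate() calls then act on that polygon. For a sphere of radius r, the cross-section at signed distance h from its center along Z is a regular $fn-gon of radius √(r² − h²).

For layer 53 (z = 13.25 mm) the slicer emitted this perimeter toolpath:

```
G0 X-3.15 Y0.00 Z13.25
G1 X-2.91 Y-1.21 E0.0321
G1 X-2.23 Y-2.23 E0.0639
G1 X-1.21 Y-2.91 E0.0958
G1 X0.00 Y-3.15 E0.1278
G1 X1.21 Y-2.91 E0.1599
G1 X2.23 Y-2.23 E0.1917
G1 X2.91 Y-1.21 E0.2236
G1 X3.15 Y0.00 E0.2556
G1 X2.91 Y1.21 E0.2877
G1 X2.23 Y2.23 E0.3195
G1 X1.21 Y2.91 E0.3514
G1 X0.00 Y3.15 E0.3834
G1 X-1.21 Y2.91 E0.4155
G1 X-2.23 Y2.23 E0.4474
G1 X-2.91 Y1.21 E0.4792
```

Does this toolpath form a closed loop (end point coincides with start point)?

no

Start point (G0): (-3.15, 0.00). End point (last G1): the path does not return to the start — open.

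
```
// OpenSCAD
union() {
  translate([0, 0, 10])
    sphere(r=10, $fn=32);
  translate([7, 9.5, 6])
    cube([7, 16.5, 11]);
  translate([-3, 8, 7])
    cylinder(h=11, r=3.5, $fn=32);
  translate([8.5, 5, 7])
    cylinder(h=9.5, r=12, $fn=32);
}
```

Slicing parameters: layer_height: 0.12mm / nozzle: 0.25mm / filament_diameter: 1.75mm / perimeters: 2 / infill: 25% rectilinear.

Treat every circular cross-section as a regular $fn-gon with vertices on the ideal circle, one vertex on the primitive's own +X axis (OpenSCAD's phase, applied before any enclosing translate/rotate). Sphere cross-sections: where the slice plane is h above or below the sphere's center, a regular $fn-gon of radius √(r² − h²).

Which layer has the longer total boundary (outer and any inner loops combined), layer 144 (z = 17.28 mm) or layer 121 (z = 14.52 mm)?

Layer 144 (z = 17.28): the r=10 sphere slices to a regular 32-gon of circumradius 6.856 (√(r²−h²) with h=7.28 from center) (perimeter = 2·32·6.856·sin(180°/32) = 43.01 mm); the cube at (7, 9.5) is not intersected at this z (z outside [6, 17]); the cylinder at (-3, 8): section is a regular 32-gon, circumradius r=3.5 (perimeter = 2·32·3.500·sin(180°/32) = 21.96 mm); the cylinder at (8.5, 5) does not reach this height (z outside [7, 16.5]); Merging all regions: the regions partially overlap (shared area 6.52 mm²), so the edge portions inside another operand are dropped and the merged outline is re-measured after clipping — boundary = 53.40 mm. So its perimeter = 53.40 mm. Layer 121 (z = 14.52): the r=10 sphere contributes a regular 32-gon of circumradius √(10²−4.52²) = 8.920 (perimeter = 2·32·8.920·sin(180°/32) = 55.96 mm); the 7×16.5 cube at (7, 9.5) contributes its full rectangle (perimeter 47.00 mm); the cylinder at (-3, 8): section is a regular 32-gon, circumradius r=3.5 (perimeter = 2·32·3.500·sin(180°/32) = 21.96 mm); the r=12 cylinder at (8.5, 5) gives a regular 32-gon of circumradius 12 (constant along its height) (perimeter = 2·32·12.000·sin(180°/32) = 75.28 mm); Merging all regions: the regions partially overlap (shared area 214.87 mm²), so the edge portions inside another operand are dropped and the merged outline is re-measured after clipping — boundary = 107.90 mm. So its perimeter = 107.90 mm. Layer 121 is larger (107.90 vs 53.40 mm).

layer 121 (z = 14.52 mm)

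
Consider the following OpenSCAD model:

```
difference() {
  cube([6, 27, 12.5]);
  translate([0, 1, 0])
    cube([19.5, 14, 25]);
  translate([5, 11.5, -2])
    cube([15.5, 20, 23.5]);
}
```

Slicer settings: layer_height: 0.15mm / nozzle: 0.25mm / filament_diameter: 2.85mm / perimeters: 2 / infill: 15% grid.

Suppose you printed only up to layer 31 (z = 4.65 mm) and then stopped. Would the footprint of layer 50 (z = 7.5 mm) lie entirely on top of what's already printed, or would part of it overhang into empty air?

entirely on top

Compare the two slices. At z = 4.65: the cube (footprint 6×27) is included at this height (area 162.00 mm²); the cube at (0, 1) (footprint 19.5×14) is included at this height (area 273.00 mm²); the cube at (5, 11.5) is present — its section is the full 15.5×20 rectangle (area 310.00 mm²); Subtracting the remaining from the first: starting from the 6×27 cube (162.00 mm²), the 19.5×14 cube at (0, 1) partially overlaps it — only the 84.00 mm² overlap (of its 273.00 mm²) is removed, clipping the outline; the 15.5×20 cube at (5, 11.5) partially overlaps it — only the 12.00 mm² overlap (of its 310.00 mm²) is removed, clipping the outline — area = 66.00 mm². At z = 7.5: the 6×27 cube contributes its full rectangle (area 162.00 mm²); the 19.5×14 cube at (0, 1) contributes its full rectangle (area 273.00 mm²); the cube at (5, 11.5) (footprint 15.5×20) is included at this height (area 310.00 mm²); Subtracting the remaining from the first: starting from the 6×27 cube (162.00 mm²), the 19.5×14 cube at (0, 1) partially overlaps it — only the 84.00 mm² overlap (of its 273.00 mm²) is removed, clipping the outline; the 15.5×20 cube at (5, 11.5) partially overlaps it — only the 12.00 mm² overlap (of its 310.00 mm²) is removed, clipping the outline — area = 66.00 mm². Checking containment: the cross-section at z = 7.5 is a subset of the cross-section at z = 4.65.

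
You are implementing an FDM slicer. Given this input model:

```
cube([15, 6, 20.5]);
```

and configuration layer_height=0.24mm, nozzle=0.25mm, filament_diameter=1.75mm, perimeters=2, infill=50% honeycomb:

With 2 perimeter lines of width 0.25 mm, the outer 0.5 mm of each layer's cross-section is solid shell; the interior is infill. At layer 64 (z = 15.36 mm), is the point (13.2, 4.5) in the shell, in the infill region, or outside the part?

infill

At z = 15.36 mm: the cube (footprint 15×6) is included at this height. Overall, the cross-section is a single solid region. The nearest boundary edge runs (15.00, 6.00)→(0.00, 6.00); distance from the point to it = 1.50 mm. The point is inside the cross-section and 1.50 mm from the nearest boundary — more than the 0.5 mm shell width (2 × 0.25), so it's in the infill interior.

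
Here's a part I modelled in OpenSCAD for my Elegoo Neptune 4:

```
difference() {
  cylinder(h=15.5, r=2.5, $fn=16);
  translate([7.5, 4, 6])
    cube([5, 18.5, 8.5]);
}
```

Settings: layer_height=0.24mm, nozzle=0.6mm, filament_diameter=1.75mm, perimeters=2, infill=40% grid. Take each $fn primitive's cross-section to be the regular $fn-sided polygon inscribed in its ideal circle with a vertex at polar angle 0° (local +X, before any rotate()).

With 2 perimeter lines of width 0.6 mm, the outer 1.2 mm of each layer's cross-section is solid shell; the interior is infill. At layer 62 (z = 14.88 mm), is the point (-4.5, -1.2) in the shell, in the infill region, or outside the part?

outside

At z = 14.88 mm: the r=2.5 cylinder contributes a regular 16-gon of circumradius 2.5; the cube at (7.5, 4) is not intersected at this z (z outside [6, 14.5]); Taking the first minus the rest: none of the subtracted shapes is present at this height, so the r=2.5 cylinder is unchanged — 1 connected region. Overall, the cross-section is a single solid region. The nearest boundary edge runs (-2.50, 0.00)→(-2.31, -0.96); distance from the point to it = 2.20 mm. The point is not inside any of the regions above, so it lies outside the cross-section (2.20 mm from the nearest boundary).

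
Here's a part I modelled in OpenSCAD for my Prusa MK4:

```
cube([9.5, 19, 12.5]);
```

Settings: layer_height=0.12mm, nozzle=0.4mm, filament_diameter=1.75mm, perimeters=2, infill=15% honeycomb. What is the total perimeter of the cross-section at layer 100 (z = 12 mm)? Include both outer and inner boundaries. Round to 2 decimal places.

At z = 12 mm: the 9.5×19 cube contributes its full rectangle (perimeter 57.00 mm). Overall, the cross-section is a single solid region. Total boundary length (outer) = 57.00 mm.

57.00 mm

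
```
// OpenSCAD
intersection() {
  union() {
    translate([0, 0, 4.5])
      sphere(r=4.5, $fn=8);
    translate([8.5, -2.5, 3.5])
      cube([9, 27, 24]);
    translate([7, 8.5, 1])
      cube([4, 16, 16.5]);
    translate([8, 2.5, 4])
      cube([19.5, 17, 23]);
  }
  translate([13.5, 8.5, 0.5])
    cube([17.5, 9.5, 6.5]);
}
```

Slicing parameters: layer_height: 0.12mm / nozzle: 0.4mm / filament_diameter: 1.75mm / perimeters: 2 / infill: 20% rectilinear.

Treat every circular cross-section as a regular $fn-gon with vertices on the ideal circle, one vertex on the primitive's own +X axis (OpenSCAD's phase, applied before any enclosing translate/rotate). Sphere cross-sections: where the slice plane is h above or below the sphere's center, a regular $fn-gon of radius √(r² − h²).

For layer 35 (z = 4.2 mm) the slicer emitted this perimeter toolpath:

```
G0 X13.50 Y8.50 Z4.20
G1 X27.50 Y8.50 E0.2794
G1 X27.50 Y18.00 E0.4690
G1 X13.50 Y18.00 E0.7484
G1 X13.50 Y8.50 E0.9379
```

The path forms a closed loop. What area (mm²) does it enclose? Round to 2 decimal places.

Apply the shoelace formula to the sequence of (X, Y) vertices; enclosed area = 133.00 mm².

133.00 mm²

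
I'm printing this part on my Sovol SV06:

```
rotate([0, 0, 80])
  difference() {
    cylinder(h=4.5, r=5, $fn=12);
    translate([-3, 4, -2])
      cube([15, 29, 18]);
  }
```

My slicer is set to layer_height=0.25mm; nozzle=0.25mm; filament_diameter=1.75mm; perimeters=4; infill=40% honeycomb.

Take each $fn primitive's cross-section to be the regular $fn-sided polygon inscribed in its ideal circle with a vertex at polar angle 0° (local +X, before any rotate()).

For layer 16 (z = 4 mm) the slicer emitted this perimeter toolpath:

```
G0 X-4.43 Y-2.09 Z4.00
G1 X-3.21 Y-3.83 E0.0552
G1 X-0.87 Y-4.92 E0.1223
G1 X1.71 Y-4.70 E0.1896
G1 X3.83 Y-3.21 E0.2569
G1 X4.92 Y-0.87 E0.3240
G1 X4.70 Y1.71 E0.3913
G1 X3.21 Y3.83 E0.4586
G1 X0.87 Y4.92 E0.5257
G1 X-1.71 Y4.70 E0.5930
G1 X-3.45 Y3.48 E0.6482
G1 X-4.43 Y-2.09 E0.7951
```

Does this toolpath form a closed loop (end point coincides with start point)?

Start point (G0): (-4.43, -2.09). End point (last G1): the path returns to the start — closed.

yes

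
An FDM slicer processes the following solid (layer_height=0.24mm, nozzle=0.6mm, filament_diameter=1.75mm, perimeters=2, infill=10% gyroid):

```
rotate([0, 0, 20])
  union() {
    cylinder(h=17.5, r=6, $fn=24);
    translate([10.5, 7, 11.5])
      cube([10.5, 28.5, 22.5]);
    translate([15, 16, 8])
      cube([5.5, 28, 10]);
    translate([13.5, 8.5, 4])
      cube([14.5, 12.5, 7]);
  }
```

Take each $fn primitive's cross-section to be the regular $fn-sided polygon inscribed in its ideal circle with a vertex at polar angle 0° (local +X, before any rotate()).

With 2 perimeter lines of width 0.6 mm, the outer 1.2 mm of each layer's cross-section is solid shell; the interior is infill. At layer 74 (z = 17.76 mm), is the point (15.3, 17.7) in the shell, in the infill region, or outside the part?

At z = 17.76 mm: the cylinder is absent (z outside [0, 17.5]); the cube at (10.5, 7) (footprint 10.5×28.5) is included at this height; the cube at (15, 16) is present — its section is the full 5.5×28 rectangle; the cube at (13.5, 8.5) is absent (z outside [4, 11]); Merging all regions: the regions partially overlap (shared area 107.25 mm²), so overlapping operands fuse into one piece — 1 connected region; (rotated 20° about Z; rotation is an isometry so areas/perimeters/island counts are preserved). Overall, the cross-section is a single solid region. Undo the 20° rotation: the query point maps to (20.431, 11.400) in the un-rotated model frame. The nearest boundary edge runs (21.00, 35.50)→(21.00, 7.00); distance from the point to it = 0.57 mm. The point is inside the cross-section, 0.57 mm from the nearest boundary — within the 1.2 mm shell band (2 × 0.6).

shell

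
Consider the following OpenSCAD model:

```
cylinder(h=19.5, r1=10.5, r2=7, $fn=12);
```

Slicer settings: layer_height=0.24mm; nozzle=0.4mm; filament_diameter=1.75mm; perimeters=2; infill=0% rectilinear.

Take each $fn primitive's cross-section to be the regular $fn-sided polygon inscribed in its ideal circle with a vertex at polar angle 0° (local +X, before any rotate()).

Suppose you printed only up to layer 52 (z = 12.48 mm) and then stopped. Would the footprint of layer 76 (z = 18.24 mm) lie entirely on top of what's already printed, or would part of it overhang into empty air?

Compare the two slices. At z = 12.48: the cone: at t=0.640 of its height the radius interpolates to r₁+(r₂−r₁)t = 8.260, giving a regular 12-gon of that circumradius (area = (12/2)·8.260²·sin(360°/12) = 204.68 mm²). At z = 18.24: the cone: at t=0.935 of its height the radius interpolates to r₁+(r₂−r₁)t = 7.226, giving a regular 12-gon of that circumradius (area = (12/2)·7.226²·sin(360°/12) = 156.65 mm²). Checking containment: the cross-section at z = 18.24 is a subset of the cross-section at z = 12.48.

entirely on top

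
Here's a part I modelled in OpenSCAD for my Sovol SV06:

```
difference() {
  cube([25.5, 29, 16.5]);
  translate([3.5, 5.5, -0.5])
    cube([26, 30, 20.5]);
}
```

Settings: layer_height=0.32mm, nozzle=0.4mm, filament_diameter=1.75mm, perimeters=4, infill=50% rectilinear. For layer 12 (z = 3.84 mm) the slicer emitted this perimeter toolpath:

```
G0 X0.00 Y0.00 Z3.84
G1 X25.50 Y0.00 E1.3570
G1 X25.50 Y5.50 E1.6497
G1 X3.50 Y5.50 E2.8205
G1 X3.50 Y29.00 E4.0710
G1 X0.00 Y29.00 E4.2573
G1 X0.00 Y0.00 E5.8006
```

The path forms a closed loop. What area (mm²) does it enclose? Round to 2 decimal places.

222.50 mm²

Apply the shoelace formula to the sequence of (X, Y) vertices; enclosed area = 222.50 mm².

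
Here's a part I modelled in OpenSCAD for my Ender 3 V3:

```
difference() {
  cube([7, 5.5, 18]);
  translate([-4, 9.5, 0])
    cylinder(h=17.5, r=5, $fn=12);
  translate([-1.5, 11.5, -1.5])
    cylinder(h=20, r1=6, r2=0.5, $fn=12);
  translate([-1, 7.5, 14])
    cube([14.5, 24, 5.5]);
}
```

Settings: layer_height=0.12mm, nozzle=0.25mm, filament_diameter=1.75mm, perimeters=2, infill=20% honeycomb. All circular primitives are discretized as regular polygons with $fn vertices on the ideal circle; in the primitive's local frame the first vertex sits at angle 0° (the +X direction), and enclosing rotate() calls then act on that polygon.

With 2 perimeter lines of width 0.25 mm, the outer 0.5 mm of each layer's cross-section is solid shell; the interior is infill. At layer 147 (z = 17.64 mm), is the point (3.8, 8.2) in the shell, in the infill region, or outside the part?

outside

At z = 17.64 mm: the 7×5.5 cube contributes its full rectangle; the cylinder at (-4, 9.5) is not intersected at this z (z outside [0, 17.5]); the cone at (-1.5, 11.5) contributes a regular 12-gon of circumradius 0.736 (interpolated between r1=6 and r2=0.5 at t=0.957); the 14.5×24 cube at (-1, 7.5) contributes its full rectangle; After the difference (first − rest): starting from the 7×5.5 cube, the cone at (-1.5, 11.5) misses the remaining region (no effect); the 14.5×24 cube at (-1, 7.5) misses the remaining region (no effect) — 1 connected region. Overall, the cross-section is a single solid region. The nearest boundary edge runs (0.00, 5.50)→(7.00, 5.50); distance from the point to it = 2.70 mm. The point is not inside any of the regions above, so it lies outside the cross-section (2.70 mm from the nearest boundary).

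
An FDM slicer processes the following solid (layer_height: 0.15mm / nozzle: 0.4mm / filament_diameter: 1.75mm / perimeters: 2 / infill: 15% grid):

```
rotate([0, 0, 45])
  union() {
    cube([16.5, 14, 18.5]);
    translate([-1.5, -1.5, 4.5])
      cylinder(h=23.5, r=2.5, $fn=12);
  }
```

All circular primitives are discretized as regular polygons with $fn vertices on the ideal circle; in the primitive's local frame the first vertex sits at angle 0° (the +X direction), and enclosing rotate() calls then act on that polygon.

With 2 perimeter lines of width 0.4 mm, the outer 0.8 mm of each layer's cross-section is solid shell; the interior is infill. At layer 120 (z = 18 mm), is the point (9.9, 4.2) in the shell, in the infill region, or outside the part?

outside

At z = 18 mm: the cube is present — its section is the full 16.5×14 rectangle; the r=2.5 cylinder at (-1.5, -1.5) contributes a regular 12-gon of circumradius 2.5; Taking the union: the regions partially overlap (shared area 0.09 mm²), so overlapping operands fuse into one piece — 1 connected region; (whole slice rotated 45° about Z — lengths, areas and connectivity unchanged). Overall, the cross-section is a single solid region. Undo the 45° rotation: the query point maps to (9.970, -4.031) in the un-rotated model frame. The nearest boundary edge runs (16.50, 0.00)→(0.42, 0.00); distance from the point to it = 4.03 mm. The point is not inside any of the regions above, so it lies outside the cross-section (4.03 mm from the nearest boundary).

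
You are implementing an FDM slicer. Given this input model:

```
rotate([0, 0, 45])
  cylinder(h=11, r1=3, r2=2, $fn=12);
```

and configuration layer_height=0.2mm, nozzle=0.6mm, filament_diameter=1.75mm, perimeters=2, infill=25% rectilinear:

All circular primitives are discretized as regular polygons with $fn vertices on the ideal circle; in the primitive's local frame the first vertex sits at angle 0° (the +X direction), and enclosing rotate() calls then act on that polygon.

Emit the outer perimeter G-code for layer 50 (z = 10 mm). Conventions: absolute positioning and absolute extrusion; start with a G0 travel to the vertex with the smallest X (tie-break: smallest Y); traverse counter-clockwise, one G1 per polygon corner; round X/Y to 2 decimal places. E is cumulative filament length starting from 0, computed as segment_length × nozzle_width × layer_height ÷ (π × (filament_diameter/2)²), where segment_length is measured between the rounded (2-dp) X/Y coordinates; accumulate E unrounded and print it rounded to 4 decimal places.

G0 X-2.02 Y-0.54 Z10.00
G1 X-1.48 Y-1.48 E0.0541
G1 X-0.54 Y-2.02 E0.1082
G1 X0.54 Y-2.02 E0.1621
G1 X1.48 Y-1.48 E0.2161
G1 X2.02 Y-0.54 E0.2702
G1 X2.02 Y0.54 E0.3241
G1 X1.48 Y1.48 E0.3782
G1 X0.54 Y2.02 E0.4323
G1 X-0.54 Y2.02 E0.4862
G1 X-1.48 Y1.48 E0.5402
G1 X-2.02 Y0.54 E0.5943
G1 X-2.02 Y-0.54 E0.6482

At z = 10 mm: the cone contributes a regular 12-gon of circumradius 2.091 (interpolated between r1=3 and r2=2 at t=0.909); (whole slice rotated 45° about Z — lengths, areas and connectivity unchanged). The outline is a single polygon with 12 vertices. Extrusion per mm of travel: 0.6 × 0.2 / (π × 0.875²) = 0.049890. Accumulating E over each segment gives final E = 0.6482.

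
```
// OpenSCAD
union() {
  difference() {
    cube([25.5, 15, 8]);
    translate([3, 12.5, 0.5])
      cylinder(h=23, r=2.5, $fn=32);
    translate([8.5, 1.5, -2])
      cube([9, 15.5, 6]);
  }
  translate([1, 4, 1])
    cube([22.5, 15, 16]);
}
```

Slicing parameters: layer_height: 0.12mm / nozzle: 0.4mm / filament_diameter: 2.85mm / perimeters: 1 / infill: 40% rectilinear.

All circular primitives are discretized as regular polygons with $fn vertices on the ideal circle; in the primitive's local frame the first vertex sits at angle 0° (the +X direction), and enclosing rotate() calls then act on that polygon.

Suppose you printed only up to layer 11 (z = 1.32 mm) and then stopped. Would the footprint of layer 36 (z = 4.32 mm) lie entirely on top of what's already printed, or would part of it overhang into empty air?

Compare the two slices. At z = 1.32: the cube (footprint 25.5×15) is included at this height (area 382.50 mm²); the cylinder at (3, 12.5): section is a regular 32-gon, circumradius r=2.5 (area = (32/2)·2.500²·sin(360°/32) = 19.51 mm²); the cube at (8.5, 1.5) (footprint 9×15.5) is included at this height (area 139.50 mm²); Taking the first minus the rest: starting from the 25.5×15 cube (382.50 mm²), the r=2.5 cylinder at (3, 12.5) lies inside it touching the edge (removes its full 19.51 mm²); the 9×15.5 cube at (8.5, 1.5) partially overlaps it — only the 121.50 mm² overlap (of its 139.50 mm²) is removed, clipping the outline — area = 241.49 mm²; the cube at (1, 4) is present — its section is the full 22.5×15 rectangle (area 337.50 mm²); Merging all regions: the regions partially overlap — summed areas 578.99 mm² minus the doubly-counted overlap 129.99 mm² gives 449.00 mm² — area = 449.00 mm². At z = 4.32: the 25.5×15 cube contributes its full rectangle (area 382.50 mm²); the cylinder at (3, 12.5): section is a regular 32-gon, circumradius r=2.5 (area = (32/2)·2.500²·sin(360°/32) = 19.51 mm²); the cube at (8.5, 1.5) is not intersected at this z (z outside [-2, 4]); Taking the first minus the rest: starting from the 25.5×15 cube (382.50 mm²), the r=2.5 cylinder at (3, 12.5) lies inside it touching the edge (removes its full 19.51 mm²) — area = 362.99 mm²; the cube at (1, 4) is present — its section is the full 22.5×15 rectangle (area 337.50 mm²); Taking the union: the regions partially overlap — summed areas 700.49 mm² minus the doubly-counted overlap 228.99 mm² gives 471.50 mm² — area = 471.50 mm². Checking containment: at z = 4.32 the cross-section extends beyond the z = 1.32 cross-section by about 22.50 mm².

part overhangs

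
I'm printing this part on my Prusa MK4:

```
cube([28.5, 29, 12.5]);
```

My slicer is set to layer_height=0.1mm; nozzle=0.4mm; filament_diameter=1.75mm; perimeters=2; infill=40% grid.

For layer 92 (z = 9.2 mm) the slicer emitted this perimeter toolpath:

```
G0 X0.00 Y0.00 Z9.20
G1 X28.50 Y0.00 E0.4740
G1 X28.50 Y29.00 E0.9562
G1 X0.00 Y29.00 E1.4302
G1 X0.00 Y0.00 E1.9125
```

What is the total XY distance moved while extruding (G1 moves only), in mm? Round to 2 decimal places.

115.00 mm

Sum the Euclidean lengths of each G1 segment: total = 115.00 mm.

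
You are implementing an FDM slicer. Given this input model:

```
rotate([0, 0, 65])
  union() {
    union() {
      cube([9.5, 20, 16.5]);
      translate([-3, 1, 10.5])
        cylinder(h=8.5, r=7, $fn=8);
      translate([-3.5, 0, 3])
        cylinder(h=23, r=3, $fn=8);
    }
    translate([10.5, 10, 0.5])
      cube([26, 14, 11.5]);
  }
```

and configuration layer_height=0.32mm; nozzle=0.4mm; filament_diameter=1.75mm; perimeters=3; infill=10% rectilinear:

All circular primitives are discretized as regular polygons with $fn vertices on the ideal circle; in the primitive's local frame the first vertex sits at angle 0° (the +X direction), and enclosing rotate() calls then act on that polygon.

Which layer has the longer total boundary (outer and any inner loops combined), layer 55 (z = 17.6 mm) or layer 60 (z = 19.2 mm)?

Layer 55 (z = 17.6): the cube does not reach this height (z outside [0, 16.5]); the cylinder at (-3, 1): section is a regular 8-gon, circumradius r=7 (perimeter = 2·8·7.000·sin(180°/8) = 42.86 mm); the cylinder at (-3.5, 0): section is a regular 8-gon, circumradius r=3 (perimeter = 2·8·3.000·sin(180°/8) = 18.37 mm); Taking the union: the r=3 cylinder at (-3.5, 0) lies entirely inside the r=7 cylinder at (-3, 1), so the union is just the r=7 cylinder at (-3, 1) — boundary = 42.86 mm; the cube at (10.5, 10) is absent (z outside [0.5, 12]); Taking the union: only that combined region is present, so the union is just that shape — boundary = 42.86 mm; (rotated 65° about Z; rotation is an isometry so areas/perimeters/island counts are preserved). So its perimeter = 42.86 mm. Layer 60 (z = 19.2): the cube is absent (z outside [0, 16.5]); the cylinder at (-3, 1) is not intersected at this z (z outside [10.5, 19]); the cylinder at (-3.5, 0): section is a regular 8-gon, circumradius r=3 (perimeter = 2·8·3.000·sin(180°/8) = 18.37 mm); Taking the union: only the r=3 cylinder at (-3.5, 0) is present, so the union is just that shape — boundary = 18.37 mm; the cube at (10.5, 10) is absent (z outside [0.5, 12]); Taking the union: only the result so far is present, so the union is just that shape — boundary = 18.37 mm; (whole slice rotated 65° about Z — lengths, areas and connectivity unchanged). So its perimeter = 18.37 mm. Layer 55 is larger (42.86 vs 18.37 mm).

layer 55 (z = 17.6 mm)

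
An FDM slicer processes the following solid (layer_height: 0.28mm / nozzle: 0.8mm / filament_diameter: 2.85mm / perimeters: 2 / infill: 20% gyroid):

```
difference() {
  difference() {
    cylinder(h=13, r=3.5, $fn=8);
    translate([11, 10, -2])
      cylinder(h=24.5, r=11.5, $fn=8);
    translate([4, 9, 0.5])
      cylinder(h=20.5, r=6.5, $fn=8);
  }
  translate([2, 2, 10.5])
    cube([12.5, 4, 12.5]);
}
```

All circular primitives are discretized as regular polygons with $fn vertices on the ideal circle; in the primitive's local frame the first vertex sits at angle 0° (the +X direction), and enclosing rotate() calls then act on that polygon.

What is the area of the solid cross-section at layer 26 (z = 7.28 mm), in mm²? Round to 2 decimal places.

34.65 mm²

At z = 7.28 mm: the cylinder: section is a regular 8-gon, circumradius r=3.5 (area = (8/2)·3.500²·sin(360°/8) = 34.65 mm²); the r=11.5 cylinder at (11, 10) contributes a regular 8-gon of circumradius 11.5 (area = (8/2)·11.500²·sin(360°/8) = 374.06 mm²); the cylinder at (4, 9): section is a regular 8-gon, circumradius r=6.5 (area = (8/2)·6.500²·sin(360°/8) = 119.50 mm²); Taking the first minus the rest: starting from the r=3.5 cylinder (34.65 mm²), the r=11.5 cylinder at (11, 10) misses the remaining region (no effect); the r=6.5 cylinder at (4, 9) misses the remaining region (no effect) — area = 34.65 mm²; the cube at (2, 2) is absent (z outside [10.5, 23]); Subtracting the remaining from the first: none of the subtracted shapes is present at this height, so that combined region is unchanged — area = 34.65 mm². Overall, the cross-section is a single solid region. Net area = 34.65 mm².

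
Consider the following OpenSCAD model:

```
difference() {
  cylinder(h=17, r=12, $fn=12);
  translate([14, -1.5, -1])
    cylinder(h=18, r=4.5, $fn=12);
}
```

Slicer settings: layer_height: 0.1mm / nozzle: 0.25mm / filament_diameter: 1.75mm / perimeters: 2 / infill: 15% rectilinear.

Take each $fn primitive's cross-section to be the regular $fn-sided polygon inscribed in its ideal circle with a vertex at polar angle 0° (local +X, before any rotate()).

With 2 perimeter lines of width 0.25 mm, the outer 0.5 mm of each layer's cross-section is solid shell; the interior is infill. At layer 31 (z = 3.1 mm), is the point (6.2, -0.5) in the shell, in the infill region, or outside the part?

At z = 3.1 mm: the r=12 cylinder gives a regular 12-gon of circumradius 12 (constant along its height); the r=4.5 cylinder at (14, -1.5) gives a regular 12-gon of circumradius 4.5 (constant along its height); After the difference (first − rest): starting from the r=12 cylinder, the r=4.5 cylinder at (14, -1.5) partially overlaps it — only the 9.38 mm² overlap (of its 60.75 mm²) is removed, clipping the outline — 1 connected region. Overall, the cross-section is a single solid region. The nearest boundary edge runs (10.10, 0.75)→(9.50, -1.50); distance from the point to it = 3.45 mm. The point is inside the cross-section and 3.45 mm from the nearest boundary — more than the 0.5 mm shell width (2 × 0.25), so it's in the infill interior.

infill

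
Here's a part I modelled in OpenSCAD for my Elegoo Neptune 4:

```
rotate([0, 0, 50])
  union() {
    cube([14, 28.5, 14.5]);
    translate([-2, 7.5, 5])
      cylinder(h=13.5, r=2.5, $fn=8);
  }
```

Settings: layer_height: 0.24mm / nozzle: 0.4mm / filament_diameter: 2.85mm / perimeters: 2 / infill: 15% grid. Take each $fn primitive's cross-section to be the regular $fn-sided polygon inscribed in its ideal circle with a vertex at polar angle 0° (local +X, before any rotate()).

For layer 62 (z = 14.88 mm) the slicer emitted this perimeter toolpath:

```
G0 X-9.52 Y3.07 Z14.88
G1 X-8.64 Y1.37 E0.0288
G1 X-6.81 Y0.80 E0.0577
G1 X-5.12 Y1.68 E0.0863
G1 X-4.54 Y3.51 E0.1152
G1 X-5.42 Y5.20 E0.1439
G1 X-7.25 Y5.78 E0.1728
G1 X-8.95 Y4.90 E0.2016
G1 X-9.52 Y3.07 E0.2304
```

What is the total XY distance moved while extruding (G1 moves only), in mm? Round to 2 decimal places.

15.31 mm

Sum the Euclidean lengths of each G1 segment: total = 15.31 mm.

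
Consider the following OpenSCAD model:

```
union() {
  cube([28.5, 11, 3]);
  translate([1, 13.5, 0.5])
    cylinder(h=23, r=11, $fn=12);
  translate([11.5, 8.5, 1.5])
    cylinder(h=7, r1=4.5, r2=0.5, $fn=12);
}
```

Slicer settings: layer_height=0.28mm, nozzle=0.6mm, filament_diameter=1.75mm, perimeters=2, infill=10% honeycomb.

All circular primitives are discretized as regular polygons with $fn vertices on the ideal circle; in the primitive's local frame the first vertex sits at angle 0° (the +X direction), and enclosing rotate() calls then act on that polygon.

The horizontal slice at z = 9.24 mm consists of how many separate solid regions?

At z = 9.24 mm: the cube is not intersected at this z (z outside [0, 3]); the cylinder at (1, 13.5): section is a regular 12-gon, circumradius r=11; the cone at (11.5, 8.5) does not reach this height (z outside [1.5, 8.5]); Combining (union): only the r=11 cylinder at (1, 13.5) is present, so the union is just that shape — 1 connected region. The result has 1 disconnected region.

1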